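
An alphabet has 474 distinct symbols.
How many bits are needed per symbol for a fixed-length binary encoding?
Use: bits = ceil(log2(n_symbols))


log2(474) = 8.8887
Bracket: 2^8 = 256 < 474 <= 2^9 = 512
So ceil(log2(474)) = 9

bits = ceil(log2(474)) = ceil(8.8887) = 9 bits


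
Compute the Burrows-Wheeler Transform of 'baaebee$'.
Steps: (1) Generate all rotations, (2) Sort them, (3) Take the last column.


Rotations (sorted):
  0: $baaebee -> last char: e
  1: aaebee$b -> last char: b
  2: aebee$ba -> last char: a
  3: baaebee$ -> last char: $
  4: bee$baae -> last char: e
  5: e$baaebe -> last char: e
  6: ebee$baa -> last char: a
  7: ee$baaeb -> last char: b


BWT = eba$eeab


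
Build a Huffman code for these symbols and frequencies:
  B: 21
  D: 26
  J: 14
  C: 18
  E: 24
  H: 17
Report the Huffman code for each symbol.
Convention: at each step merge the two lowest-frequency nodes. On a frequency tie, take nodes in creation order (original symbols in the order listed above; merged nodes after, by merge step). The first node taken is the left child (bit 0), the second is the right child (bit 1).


Huffman tree construction:
Step 1: Merge J(14) + H(17) = 31
Step 2: Merge C(18) + B(21) = 39
Step 3: Merge E(24) + D(26) = 50
Step 4: Merge (J+H)(31) + (C+B)(39) = 70
Step 5: Merge (E+D)(50) + ((J+H)+(C+B))(70) = 120
Read each symbol's code off the tree from the root (left child = 0, right child = 1).

Codes:
  B: 111 (length 3)
  D: 01 (length 2)
  J: 100 (length 3)
  C: 110 (length 3)
  E: 00 (length 2)
  H: 101 (length 3)
Average code length: 310/120 = 2.5833 bits/symbol


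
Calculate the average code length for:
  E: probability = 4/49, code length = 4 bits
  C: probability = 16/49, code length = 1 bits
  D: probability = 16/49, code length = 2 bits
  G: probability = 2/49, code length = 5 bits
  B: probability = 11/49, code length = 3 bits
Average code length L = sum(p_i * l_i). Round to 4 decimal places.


Weighted contributions p_i * l_i:
  E: (4/49) * 4 = 16/49
  C: (16/49) * 1 = 16/49
  D: (16/49) * 2 = 32/49
  G: (2/49) * 5 = 10/49
  B: (11/49) * 3 = 33/49
Sum = (16 + 16 + 32 + 10 + 33)/49 = 107/49

L = 107/49 = 2.1837 bits/symbol


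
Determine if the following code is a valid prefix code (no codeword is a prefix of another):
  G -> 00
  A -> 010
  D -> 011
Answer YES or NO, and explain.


Checking each pair (does one codeword prefix another?):
  G='00' vs A='010': no prefix
  G='00' vs D='011': no prefix
  A='010' vs G='00': no prefix
  A='010' vs D='011': no prefix
  D='011' vs G='00': no prefix
  D='011' vs A='010': no prefix
No violation found over all pairs.

YES -- this is a valid prefix code. No codeword is a prefix of any other codeword.


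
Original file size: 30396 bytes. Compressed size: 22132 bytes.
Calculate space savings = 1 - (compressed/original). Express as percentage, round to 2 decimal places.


ratio = compressed/original = 22132/30396 = 0.728122
savings = 1 - ratio = 1 - 0.728122 = 0.271878
as a percentage: 0.271878 * 100 = 27.19%

Space savings = 1 - 22132/30396 = 27.19%


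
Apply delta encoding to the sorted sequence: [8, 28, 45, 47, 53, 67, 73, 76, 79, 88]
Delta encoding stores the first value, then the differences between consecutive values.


First value: 8
Deltas:
  28 - 8 = 20
  45 - 28 = 17
  47 - 45 = 2
  53 - 47 = 6
  67 - 53 = 14
  73 - 67 = 6
  76 - 73 = 3
  79 - 76 = 3
  88 - 79 = 9


Delta encoded: [8, 20, 17, 2, 6, 14, 6, 3, 3, 9]


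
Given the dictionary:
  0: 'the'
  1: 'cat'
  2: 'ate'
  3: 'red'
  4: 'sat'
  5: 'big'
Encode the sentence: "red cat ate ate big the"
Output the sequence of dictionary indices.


Look up each word in the dictionary:
  'red' -> 3
  'cat' -> 1
  'ate' -> 2
  'ate' -> 2
  'big' -> 5
  'the' -> 0

Encoded: [3, 1, 2, 2, 5, 0]


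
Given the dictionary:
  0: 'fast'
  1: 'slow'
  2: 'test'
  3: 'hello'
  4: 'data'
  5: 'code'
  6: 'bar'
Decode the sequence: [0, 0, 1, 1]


Look up each index in the dictionary:
  0 -> 'fast'
  0 -> 'fast'
  1 -> 'slow'
  1 -> 'slow'

Decoded: "fast fast slow slow"


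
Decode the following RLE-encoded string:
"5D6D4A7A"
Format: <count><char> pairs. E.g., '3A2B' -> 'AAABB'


Expanding each <count><char> pair:
  5D -> 'DDDDD'
  6D -> 'DDDDDD'
  4A -> 'AAAA'
  7A -> 'AAAAAAA'

Decoded = DDDDDDDDDDDAAAAAAAAAAA


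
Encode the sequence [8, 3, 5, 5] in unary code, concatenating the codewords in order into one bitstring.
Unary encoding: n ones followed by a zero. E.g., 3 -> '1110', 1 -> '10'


Encode each number as n ones followed by a terminating 0:
  8 -> 111111110 (9 bits)
  3 -> 1110 (4 bits)
  5 -> 111110 (6 bits)
  5 -> 111110 (6 bits)
Total length = 9 + 4 + 6 + 6 = 25 bits.

Unary([8, 3, 5, 5]) = 1111111101110111110111110 (25 bits)


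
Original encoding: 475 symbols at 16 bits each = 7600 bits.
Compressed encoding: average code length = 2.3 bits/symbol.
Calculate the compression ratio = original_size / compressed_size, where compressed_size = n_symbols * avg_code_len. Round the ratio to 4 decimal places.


original_size = n_symbols * orig_bits = 475 * 16 = 7600 bits
compressed_size = n_symbols * avg_code_len = 475 * 2.3 = 1092.5 bits
ratio = original_size / compressed_size = 7600 / 1092.5 = 6.9565

Compression ratio = 6.9565


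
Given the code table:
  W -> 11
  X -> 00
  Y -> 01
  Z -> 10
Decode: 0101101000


Decoding:
01 -> Y
01 -> Y
10 -> Z
10 -> Z
00 -> X


Result: YYZZX


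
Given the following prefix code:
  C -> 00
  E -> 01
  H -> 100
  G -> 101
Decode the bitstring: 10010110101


Decoding step by step:
Bits 100 -> H
Bits 101 -> G
Bits 101 -> G
Bits 01 -> E


Decoded message: HGGE


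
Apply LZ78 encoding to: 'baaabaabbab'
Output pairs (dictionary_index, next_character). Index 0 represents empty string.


LZ78 encoding steps:
Dictionary: {0: ''}
Step 1: w='' (idx 0), next='b' -> output (0, 'b'), add 'b' as idx 1
Step 2: w='' (idx 0), next='a' -> output (0, 'a'), add 'a' as idx 2
Step 3: w='a' (idx 2), next='a' -> output (2, 'a'), add 'aa' as idx 3
Step 4: w='b' (idx 1), next='a' -> output (1, 'a'), add 'ba' as idx 4
Step 5: w='a' (idx 2), next='b' -> output (2, 'b'), add 'ab' as idx 5
Step 6: w='ba' (idx 4), next='b' -> output (4, 'b'), add 'bab' as idx 6


Encoded: [(0, 'b'), (0, 'a'), (2, 'a'), (1, 'a'), (2, 'b'), (4, 'b')]


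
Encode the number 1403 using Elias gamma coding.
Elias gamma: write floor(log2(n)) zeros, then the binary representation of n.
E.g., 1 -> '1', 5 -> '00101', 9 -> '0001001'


num_bits = floor(log2(1403)) + 1 = 11
leading_zeros = num_bits - 1 = 10
binary(1403) = 10101111011

Elias gamma(1403) = '0000000000' + '10101111011' = 000000000010101111011 (21 bits)


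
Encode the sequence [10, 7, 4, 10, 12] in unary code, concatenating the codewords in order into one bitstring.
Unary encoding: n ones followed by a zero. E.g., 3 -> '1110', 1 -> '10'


Encode each number as n ones followed by a terminating 0:
  10 -> 11111111110 (11 bits)
  7 -> 11111110 (8 bits)
  4 -> 11110 (5 bits)
  10 -> 11111111110 (11 bits)
  12 -> 1111111111110 (13 bits)
Total length = 11 + 8 + 5 + 11 + 13 = 48 bits.

Unary([10, 7, 4, 10, 12]) = 111111111101111111011110111111111101111111111110 (48 bits)


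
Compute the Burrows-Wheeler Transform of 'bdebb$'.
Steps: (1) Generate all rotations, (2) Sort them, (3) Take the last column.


Rotations (sorted):
  0: $bdebb -> last char: b
  1: b$bdeb -> last char: b
  2: bb$bde -> last char: e
  3: bdebb$ -> last char: $
  4: debb$b -> last char: b
  5: ebb$bd -> last char: d


BWT = bbe$bd


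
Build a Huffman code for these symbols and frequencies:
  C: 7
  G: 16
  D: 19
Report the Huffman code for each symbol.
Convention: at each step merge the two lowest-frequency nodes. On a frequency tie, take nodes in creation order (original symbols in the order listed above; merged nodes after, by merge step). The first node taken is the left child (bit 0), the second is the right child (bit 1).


Huffman tree construction:
Step 1: Merge C(7) + G(16) = 23
Step 2: Merge D(19) + (C+G)(23) = 42
Read each symbol's code off the tree from the root (left child = 0, right child = 1).

Codes:
  C: 10 (length 2)
  G: 11 (length 2)
  D: 0 (length 1)
Average code length: 65/42 = 1.5476 bits/symbol


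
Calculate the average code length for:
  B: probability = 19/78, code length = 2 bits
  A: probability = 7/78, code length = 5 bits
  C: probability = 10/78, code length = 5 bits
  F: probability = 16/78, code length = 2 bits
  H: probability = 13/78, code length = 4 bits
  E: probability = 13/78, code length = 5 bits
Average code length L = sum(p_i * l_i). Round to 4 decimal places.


Weighted contributions p_i * l_i:
  B: (19/78) * 2 = 38/78
  A: (7/78) * 5 = 35/78
  C: (10/78) * 5 = 50/78
  F: (16/78) * 2 = 32/78
  H: (13/78) * 4 = 52/78
  E: (13/78) * 5 = 65/78
Sum = (38 + 35 + 50 + 32 + 52 + 65)/78 = 272/78

L = 272/78 = 3.4872 bits/symbol


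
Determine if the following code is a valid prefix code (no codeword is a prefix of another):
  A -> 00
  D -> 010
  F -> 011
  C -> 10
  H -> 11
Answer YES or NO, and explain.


Checking each pair (does one codeword prefix another?):
  A='00' vs D='010': no prefix
  A='00' vs F='011': no prefix
  A='00' vs C='10': no prefix
  A='00' vs H='11': no prefix
  D='010' vs A='00': no prefix
  D='010' vs F='011': no prefix
  D='010' vs C='10': no prefix
  D='010' vs H='11': no prefix
  F='011' vs A='00': no prefix
  F='011' vs D='010': no prefix
  F='011' vs C='10': no prefix
  F='011' vs H='11': no prefix
  C='10' vs A='00': no prefix
  C='10' vs D='010': no prefix
  C='10' vs F='011': no prefix
  C='10' vs H='11': no prefix
  H='11' vs A='00': no prefix
  H='11' vs D='010': no prefix
  H='11' vs F='011': no prefix
  H='11' vs C='10': no prefix
No violation found over all pairs.

YES -- this is a valid prefix code. No codeword is a prefix of any other codeword.


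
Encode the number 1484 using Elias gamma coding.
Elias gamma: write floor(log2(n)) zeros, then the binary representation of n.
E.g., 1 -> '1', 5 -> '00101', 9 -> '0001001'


num_bits = floor(log2(1484)) + 1 = 11
leading_zeros = num_bits - 1 = 10
binary(1484) = 10111001100

Elias gamma(1484) = '0000000000' + '10111001100' = 000000000010111001100 (21 bits)


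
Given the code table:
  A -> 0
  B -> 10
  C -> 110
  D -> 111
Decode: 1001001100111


Decoding:
10 -> B
0 -> A
10 -> B
0 -> A
110 -> C
0 -> A
111 -> D


Result: BABACAD


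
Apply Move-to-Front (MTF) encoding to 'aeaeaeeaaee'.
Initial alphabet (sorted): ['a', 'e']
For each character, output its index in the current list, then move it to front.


MTF encoding:
'a': index 0 in ['a', 'e'] -> ['a', 'e']
'e': index 1 in ['a', 'e'] -> ['e', 'a']
'a': index 1 in ['e', 'a'] -> ['a', 'e']
'e': index 1 in ['a', 'e'] -> ['e', 'a']
'a': index 1 in ['e', 'a'] -> ['a', 'e']
'e': index 1 in ['a', 'e'] -> ['e', 'a']
'e': index 0 in ['e', 'a'] -> ['e', 'a']
'a': index 1 in ['e', 'a'] -> ['a', 'e']
'a': index 0 in ['a', 'e'] -> ['a', 'e']
'e': index 1 in ['a', 'e'] -> ['e', 'a']
'e': index 0 in ['e', 'a'] -> ['e', 'a']


Output: [0, 1, 1, 1, 1, 1, 0, 1, 0, 1, 0]


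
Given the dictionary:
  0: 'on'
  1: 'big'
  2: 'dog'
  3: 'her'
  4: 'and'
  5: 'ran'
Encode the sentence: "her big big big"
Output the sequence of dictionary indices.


Look up each word in the dictionary:
  'her' -> 3
  'big' -> 1
  'big' -> 1
  'big' -> 1

Encoded: [3, 1, 1, 1]


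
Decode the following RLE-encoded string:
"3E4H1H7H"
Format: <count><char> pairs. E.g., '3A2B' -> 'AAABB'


Expanding each <count><char> pair:
  3E -> 'EEE'
  4H -> 'HHHH'
  1H -> 'H'
  7H -> 'HHHHHHH'

Decoded = EEEHHHHHHHHHHHH


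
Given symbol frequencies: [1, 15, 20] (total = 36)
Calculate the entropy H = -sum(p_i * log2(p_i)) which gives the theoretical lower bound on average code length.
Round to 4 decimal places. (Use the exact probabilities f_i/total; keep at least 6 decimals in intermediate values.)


Per-symbol terms -p_i * log2(p_i) with p_i = f_i/36:
  p = 1/36 = 0.027778: log2(p) = -5.169925, -p*log2(p) = 0.143609
  p = 15/36 = 0.416667: log2(p) = -1.263034, -p*log2(p) = 0.526264
  p = 20/36 = 0.555556: log2(p) = -0.847997, -p*log2(p) = 0.471109
H = 0.143609 + 0.526264 + 0.471109 = 1.140982

H = 1.141 bits/symbol


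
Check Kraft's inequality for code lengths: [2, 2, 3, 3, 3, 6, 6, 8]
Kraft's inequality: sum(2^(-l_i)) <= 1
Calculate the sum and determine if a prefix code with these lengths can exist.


Sum = 2^(-2) + 2^(-2) + 2^(-3) + 2^(-3) + 2^(-3) + 2^(-6) + 2^(-6) + 2^(-8)
    = 0.25 + 0.25 + 0.125 + 0.125 + 0.125 + 0.015625 + 0.015625 + 0.00390625
    = 233/256 = 0.91015625
Since 0.91015625 <= 1, Kraft's inequality IS satisfied.
A prefix code with these lengths CAN exist.

Kraft sum = 0.91015625. Satisfied.


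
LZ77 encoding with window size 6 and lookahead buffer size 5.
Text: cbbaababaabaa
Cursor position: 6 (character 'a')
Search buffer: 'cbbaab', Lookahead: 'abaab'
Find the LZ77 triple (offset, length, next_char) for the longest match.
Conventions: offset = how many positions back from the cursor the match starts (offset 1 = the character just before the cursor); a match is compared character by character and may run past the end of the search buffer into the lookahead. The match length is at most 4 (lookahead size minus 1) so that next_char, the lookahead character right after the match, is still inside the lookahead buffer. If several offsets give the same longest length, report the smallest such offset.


Try each offset into the search buffer:
  offset=1 (pos 5, char 'b'): match length 0
  offset=2 (pos 4, char 'a'): match length 3
  offset=3 (pos 3, char 'a'): match length 1
  offset=4 (pos 2, char 'b'): match length 0
  offset=5 (pos 1, char 'b'): match length 0
  offset=6 (pos 0, char 'c'): match length 0
Longest match has length 3 at offset 2.
next_char = character at position 6 + 3 = 9 -> 'a'

Best match: offset=2, length=3 (matching 'aba' starting at position 4)
LZ77 triple: (2, 3, 'a')


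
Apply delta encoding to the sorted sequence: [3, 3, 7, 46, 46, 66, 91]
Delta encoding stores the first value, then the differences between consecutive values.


First value: 3
Deltas:
  3 - 3 = 0
  7 - 3 = 4
  46 - 7 = 39
  46 - 46 = 0
  66 - 46 = 20
  91 - 66 = 25


Delta encoded: [3, 0, 4, 39, 0, 20, 25]


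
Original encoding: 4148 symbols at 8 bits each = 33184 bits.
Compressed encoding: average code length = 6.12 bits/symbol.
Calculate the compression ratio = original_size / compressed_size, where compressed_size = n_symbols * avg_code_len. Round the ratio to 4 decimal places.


original_size = n_symbols * orig_bits = 4148 * 8 = 33184 bits
compressed_size = n_symbols * avg_code_len = 4148 * 6.12 = 25385.76 bits
ratio = original_size / compressed_size = 33184 / 25385.76 = 1.3072

Compression ratio = 1.3072


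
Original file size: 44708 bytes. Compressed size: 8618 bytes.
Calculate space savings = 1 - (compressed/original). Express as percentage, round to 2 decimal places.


ratio = compressed/original = 8618/44708 = 0.192762
savings = 1 - ratio = 1 - 0.192762 = 0.807238
as a percentage: 0.807238 * 100 = 80.72%

Space savings = 1 - 8618/44708 = 80.72%


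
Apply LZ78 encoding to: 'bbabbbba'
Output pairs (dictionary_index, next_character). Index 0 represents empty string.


LZ78 encoding steps:
Dictionary: {0: ''}
Step 1: w='' (idx 0), next='b' -> output (0, 'b'), add 'b' as idx 1
Step 2: w='b' (idx 1), next='a' -> output (1, 'a'), add 'ba' as idx 2
Step 3: w='b' (idx 1), next='b' -> output (1, 'b'), add 'bb' as idx 3
Step 4: w='bb' (idx 3), next='a' -> output (3, 'a'), add 'bba' as idx 4


Encoded: [(0, 'b'), (1, 'a'), (1, 'b'), (3, 'a')]


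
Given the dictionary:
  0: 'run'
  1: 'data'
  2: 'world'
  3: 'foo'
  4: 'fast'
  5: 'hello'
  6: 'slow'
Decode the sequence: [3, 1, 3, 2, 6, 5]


Look up each index in the dictionary:
  3 -> 'foo'
  1 -> 'data'
  3 -> 'foo'
  2 -> 'world'
  6 -> 'slow'
  5 -> 'hello'

Decoded: "foo data foo world slow hello"


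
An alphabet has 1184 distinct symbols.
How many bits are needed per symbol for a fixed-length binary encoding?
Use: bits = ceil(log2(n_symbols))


log2(1184) = 10.2095
Bracket: 2^10 = 1024 < 1184 <= 2^11 = 2048
So ceil(log2(1184)) = 11

bits = ceil(log2(1184)) = ceil(10.2095) = 11 bits


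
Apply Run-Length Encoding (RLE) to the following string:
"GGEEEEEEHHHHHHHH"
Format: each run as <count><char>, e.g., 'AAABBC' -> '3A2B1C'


Scanning runs left to right:
  i=0: run of 'G' x 2 -> '2G'
  i=2: run of 'E' x 6 -> '6E'
  i=8: run of 'H' x 8 -> '8H'

RLE = 2G6E8H


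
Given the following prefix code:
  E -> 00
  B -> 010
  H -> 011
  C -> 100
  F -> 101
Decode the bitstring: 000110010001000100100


Decoding step by step:
Bits 00 -> E
Bits 011 -> H
Bits 00 -> E
Bits 100 -> C
Bits 010 -> B
Bits 00 -> E
Bits 100 -> C
Bits 100 -> C


Decoded message: EHECBECC


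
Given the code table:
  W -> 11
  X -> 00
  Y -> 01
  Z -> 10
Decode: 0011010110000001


Decoding:
00 -> X
11 -> W
01 -> Y
01 -> Y
10 -> Z
00 -> X
00 -> X
01 -> Y


Result: XWYYZXXY


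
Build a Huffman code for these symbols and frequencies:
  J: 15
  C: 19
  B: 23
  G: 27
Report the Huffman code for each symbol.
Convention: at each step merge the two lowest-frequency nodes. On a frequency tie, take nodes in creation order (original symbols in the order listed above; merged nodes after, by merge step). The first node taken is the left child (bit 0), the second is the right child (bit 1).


Huffman tree construction:
Step 1: Merge J(15) + C(19) = 34
Step 2: Merge B(23) + G(27) = 50
Step 3: Merge (J+C)(34) + (B+G)(50) = 84
Read each symbol's code off the tree from the root (left child = 0, right child = 1).

Codes:
  J: 00 (length 2)
  C: 01 (length 2)
  B: 10 (length 2)
  G: 11 (length 2)
Average code length: 168/84 = 2.0000 bits/symbol


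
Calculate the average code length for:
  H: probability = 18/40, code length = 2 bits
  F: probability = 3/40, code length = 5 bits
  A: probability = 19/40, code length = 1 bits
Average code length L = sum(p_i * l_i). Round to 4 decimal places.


Weighted contributions p_i * l_i:
  H: (18/40) * 2 = 36/40
  F: (3/40) * 5 = 15/40
  A: (19/40) * 1 = 19/40
Sum = (36 + 15 + 19)/40 = 70/40

L = 70/40 = 1.7500 bits/symbol


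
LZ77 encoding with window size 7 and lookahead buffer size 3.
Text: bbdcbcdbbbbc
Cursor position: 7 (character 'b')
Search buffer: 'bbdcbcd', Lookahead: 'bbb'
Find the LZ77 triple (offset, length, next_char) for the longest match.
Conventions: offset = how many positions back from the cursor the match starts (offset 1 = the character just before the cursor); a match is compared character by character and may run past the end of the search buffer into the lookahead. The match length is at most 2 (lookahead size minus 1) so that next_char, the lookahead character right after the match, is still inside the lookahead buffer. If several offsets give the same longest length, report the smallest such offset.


Try each offset into the search buffer:
  offset=1 (pos 6, char 'd'): match length 0
  offset=2 (pos 5, char 'c'): match length 0
  offset=3 (pos 4, char 'b'): match length 1
  offset=4 (pos 3, char 'c'): match length 0
  offset=5 (pos 2, char 'd'): match length 0
  offset=6 (pos 1, char 'b'): match length 1
  offset=7 (pos 0, char 'b'): match length 2
Longest match has length 2 at offset 7.
next_char = character at position 7 + 2 = 9 -> 'b'

Best match: offset=7, length=2 (matching 'bb' starting at position 0)
LZ77 triple: (7, 2, 'b')


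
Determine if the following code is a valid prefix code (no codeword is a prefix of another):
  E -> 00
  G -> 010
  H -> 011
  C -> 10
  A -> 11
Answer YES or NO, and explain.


Checking each pair (does one codeword prefix another?):
  E='00' vs G='010': no prefix
  E='00' vs H='011': no prefix
  E='00' vs C='10': no prefix
  E='00' vs A='11': no prefix
  G='010' vs E='00': no prefix
  G='010' vs H='011': no prefix
  G='010' vs C='10': no prefix
  G='010' vs A='11': no prefix
  H='011' vs E='00': no prefix
  H='011' vs G='010': no prefix
  H='011' vs C='10': no prefix
  H='011' vs A='11': no prefix
  C='10' vs E='00': no prefix
  C='10' vs G='010': no prefix
  C='10' vs H='011': no prefix
  C='10' vs A='11': no prefix
  A='11' vs E='00': no prefix
  A='11' vs G='010': no prefix
  A='11' vs H='011': no prefix
  A='11' vs C='10': no prefix
No violation found over all pairs.

YES -- this is a valid prefix code. No codeword is a prefix of any other codeword.


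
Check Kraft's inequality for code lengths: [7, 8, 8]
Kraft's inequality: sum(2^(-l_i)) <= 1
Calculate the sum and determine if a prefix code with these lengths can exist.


Sum = 2^(-7) + 2^(-8) + 2^(-8)
    = 0.0078125 + 0.00390625 + 0.00390625
    = 4/256 = 0.015625
Since 0.015625 <= 1, Kraft's inequality IS satisfied.
A prefix code with these lengths CAN exist.

Kraft sum = 0.015625. Satisfied.


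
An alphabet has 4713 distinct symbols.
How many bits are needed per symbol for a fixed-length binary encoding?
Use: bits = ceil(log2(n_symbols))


log2(4713) = 12.2024
Bracket: 2^12 = 4096 < 4713 <= 2^13 = 8192
So ceil(log2(4713)) = 13

bits = ceil(log2(4713)) = ceil(12.2024) = 13 bits


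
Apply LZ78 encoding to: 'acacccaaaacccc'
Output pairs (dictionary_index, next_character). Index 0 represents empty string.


LZ78 encoding steps:
Dictionary: {0: ''}
Step 1: w='' (idx 0), next='a' -> output (0, 'a'), add 'a' as idx 1
Step 2: w='' (idx 0), next='c' -> output (0, 'c'), add 'c' as idx 2
Step 3: w='a' (idx 1), next='c' -> output (1, 'c'), add 'ac' as idx 3
Step 4: w='c' (idx 2), next='c' -> output (2, 'c'), add 'cc' as idx 4
Step 5: w='a' (idx 1), next='a' -> output (1, 'a'), add 'aa' as idx 5
Step 6: w='aa' (idx 5), next='c' -> output (5, 'c'), add 'aac' as idx 6
Step 7: w='cc' (idx 4), next='c' -> output (4, 'c'), add 'ccc' as idx 7


Encoded: [(0, 'a'), (0, 'c'), (1, 'c'), (2, 'c'), (1, 'a'), (5, 'c'), (4, 'c')]


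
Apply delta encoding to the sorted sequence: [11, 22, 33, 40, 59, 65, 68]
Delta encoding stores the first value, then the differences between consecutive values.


First value: 11
Deltas:
  22 - 11 = 11
  33 - 22 = 11
  40 - 33 = 7
  59 - 40 = 19
  65 - 59 = 6
  68 - 65 = 3


Delta encoded: [11, 11, 11, 7, 19, 6, 3]


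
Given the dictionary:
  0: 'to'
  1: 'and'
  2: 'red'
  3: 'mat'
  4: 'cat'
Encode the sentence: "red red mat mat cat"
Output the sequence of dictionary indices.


Look up each word in the dictionary:
  'red' -> 2
  'red' -> 2
  'mat' -> 3
  'mat' -> 3
  'cat' -> 4

Encoded: [2, 2, 3, 3, 4]


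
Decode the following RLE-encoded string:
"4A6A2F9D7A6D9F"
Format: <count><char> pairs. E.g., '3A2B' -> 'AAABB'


Expanding each <count><char> pair:
  4A -> 'AAAA'
  6A -> 'AAAAAA'
  2F -> 'FF'
  9D -> 'DDDDDDDDD'
  7A -> 'AAAAAAA'
  6D -> 'DDDDDD'
  9F -> 'FFFFFFFFF'

Decoded = AAAAAAAAAAFFDDDDDDDDDAAAAAAADDDDDDFFFFFFFFF


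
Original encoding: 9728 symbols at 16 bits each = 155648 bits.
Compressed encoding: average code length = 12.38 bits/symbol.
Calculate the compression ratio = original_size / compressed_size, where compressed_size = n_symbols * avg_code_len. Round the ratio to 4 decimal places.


original_size = n_symbols * orig_bits = 9728 * 16 = 155648 bits
compressed_size = n_symbols * avg_code_len = 9728 * 12.38 = 120432.64 bits
ratio = original_size / compressed_size = 155648 / 120432.64 = 1.2924

Compression ratio = 1.2924


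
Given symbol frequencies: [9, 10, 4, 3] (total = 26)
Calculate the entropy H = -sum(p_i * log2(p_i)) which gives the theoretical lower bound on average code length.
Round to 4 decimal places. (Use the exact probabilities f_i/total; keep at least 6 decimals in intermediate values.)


Per-symbol terms -p_i * log2(p_i) with p_i = f_i/26:
  p = 9/26 = 0.346154: log2(p) = -1.530515, -p*log2(p) = 0.529794
  p = 10/26 = 0.384615: log2(p) = -1.378512, -p*log2(p) = 0.530197
  p = 4/26 = 0.153846: log2(p) = -2.700440, -p*log2(p) = 0.415452
  p = 3/26 = 0.115385: log2(p) = -3.115477, -p*log2(p) = 0.359478
H = 0.529794 + 0.530197 + 0.415452 + 0.359478 = 1.834921

H = 1.8349 bits/symbol


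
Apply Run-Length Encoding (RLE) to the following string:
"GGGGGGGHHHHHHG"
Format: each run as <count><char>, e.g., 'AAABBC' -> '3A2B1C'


Scanning runs left to right:
  i=0: run of 'G' x 7 -> '7G'
  i=7: run of 'H' x 6 -> '6H'
  i=13: run of 'G' x 1 -> '1G'

RLE = 7G6H1G


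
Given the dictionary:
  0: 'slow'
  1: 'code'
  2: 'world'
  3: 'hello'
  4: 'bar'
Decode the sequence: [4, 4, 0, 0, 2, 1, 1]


Look up each index in the dictionary:
  4 -> 'bar'
  4 -> 'bar'
  0 -> 'slow'
  0 -> 'slow'
  2 -> 'world'
  1 -> 'code'
  1 -> 'code'

Decoded: "bar bar slow slow world code code"


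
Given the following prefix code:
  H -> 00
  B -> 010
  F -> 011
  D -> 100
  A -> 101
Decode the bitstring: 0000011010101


Decoding step by step:
Bits 00 -> H
Bits 00 -> H
Bits 011 -> F
Bits 010 -> B
Bits 101 -> A


Decoded message: HHFBA


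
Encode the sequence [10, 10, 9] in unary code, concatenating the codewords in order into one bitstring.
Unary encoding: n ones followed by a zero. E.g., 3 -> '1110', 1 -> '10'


Encode each number as n ones followed by a terminating 0:
  10 -> 11111111110 (11 bits)
  10 -> 11111111110 (11 bits)
  9 -> 1111111110 (10 bits)
Total length = 11 + 11 + 10 = 32 bits.

Unary([10, 10, 9]) = 11111111110111111111101111111110 (32 bits)


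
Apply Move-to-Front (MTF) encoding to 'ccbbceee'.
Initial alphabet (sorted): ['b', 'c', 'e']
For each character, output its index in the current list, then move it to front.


MTF encoding:
'c': index 1 in ['b', 'c', 'e'] -> ['c', 'b', 'e']
'c': index 0 in ['c', 'b', 'e'] -> ['c', 'b', 'e']
'b': index 1 in ['c', 'b', 'e'] -> ['b', 'c', 'e']
'b': index 0 in ['b', 'c', 'e'] -> ['b', 'c', 'e']
'c': index 1 in ['b', 'c', 'e'] -> ['c', 'b', 'e']
'e': index 2 in ['c', 'b', 'e'] -> ['e', 'c', 'b']
'e': index 0 in ['e', 'c', 'b'] -> ['e', 'c', 'b']
'e': index 0 in ['e', 'c', 'b'] -> ['e', 'c', 'b']


Output: [1, 0, 1, 0, 1, 2, 0, 0]


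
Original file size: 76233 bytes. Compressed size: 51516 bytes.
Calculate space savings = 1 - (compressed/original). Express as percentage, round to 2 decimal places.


ratio = compressed/original = 51516/76233 = 0.67577
savings = 1 - ratio = 1 - 0.67577 = 0.32423
as a percentage: 0.32423 * 100 = 32.42%

Space savings = 1 - 51516/76233 = 32.42%


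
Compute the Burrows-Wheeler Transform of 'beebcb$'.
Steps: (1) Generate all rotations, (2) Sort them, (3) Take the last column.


Rotations (sorted):
  0: $beebcb -> last char: b
  1: b$beebc -> last char: c
  2: bcb$bee -> last char: e
  3: beebcb$ -> last char: $
  4: cb$beeb -> last char: b
  5: ebcb$be -> last char: e
  6: eebcb$b -> last char: b


BWT = bce$beb


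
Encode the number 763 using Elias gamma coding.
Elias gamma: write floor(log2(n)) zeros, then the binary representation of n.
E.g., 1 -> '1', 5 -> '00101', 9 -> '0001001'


num_bits = floor(log2(763)) + 1 = 10
leading_zeros = num_bits - 1 = 9
binary(763) = 1011111011

Elias gamma(763) = '000000000' + '1011111011' = 0000000001011111011 (19 bits)


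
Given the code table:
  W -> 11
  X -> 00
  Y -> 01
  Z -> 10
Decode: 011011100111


Decoding:
01 -> Y
10 -> Z
11 -> W
10 -> Z
01 -> Y
11 -> W


Result: YZWZYW


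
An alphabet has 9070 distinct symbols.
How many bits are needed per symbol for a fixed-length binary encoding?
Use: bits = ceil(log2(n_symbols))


log2(9070) = 13.1469
Bracket: 2^13 = 8192 < 9070 <= 2^14 = 16384
So ceil(log2(9070)) = 14

bits = ceil(log2(9070)) = ceil(13.1469) = 14 bits


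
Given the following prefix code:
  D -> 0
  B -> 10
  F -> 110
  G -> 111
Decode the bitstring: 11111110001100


Decoding step by step:
Bits 111 -> G
Bits 111 -> G
Bits 10 -> B
Bits 0 -> D
Bits 0 -> D
Bits 110 -> F
Bits 0 -> D


Decoded message: GGBDDFD


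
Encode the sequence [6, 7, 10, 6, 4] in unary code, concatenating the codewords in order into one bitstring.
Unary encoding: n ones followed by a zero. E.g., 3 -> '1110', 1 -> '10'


Encode each number as n ones followed by a terminating 0:
  6 -> 1111110 (7 bits)
  7 -> 11111110 (8 bits)
  10 -> 11111111110 (11 bits)
  6 -> 1111110 (7 bits)
  4 -> 11110 (5 bits)
Total length = 7 + 8 + 11 + 7 + 5 = 38 bits.

Unary([6, 7, 10, 6, 4]) = 11111101111111011111111110111111011110 (38 bits)


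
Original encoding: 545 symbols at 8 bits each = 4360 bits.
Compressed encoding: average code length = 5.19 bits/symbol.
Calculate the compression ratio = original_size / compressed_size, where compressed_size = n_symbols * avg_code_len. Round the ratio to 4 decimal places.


original_size = n_symbols * orig_bits = 545 * 8 = 4360 bits
compressed_size = n_symbols * avg_code_len = 545 * 5.19 = 2828.55 bits
ratio = original_size / compressed_size = 4360 / 2828.55 = 1.5414

Compression ratio = 1.5414


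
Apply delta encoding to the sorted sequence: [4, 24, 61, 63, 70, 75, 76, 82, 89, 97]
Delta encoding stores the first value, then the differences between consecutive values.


First value: 4
Deltas:
  24 - 4 = 20
  61 - 24 = 37
  63 - 61 = 2
  70 - 63 = 7
  75 - 70 = 5
  76 - 75 = 1
  82 - 76 = 6
  89 - 82 = 7
  97 - 89 = 8


Delta encoded: [4, 20, 37, 2, 7, 5, 1, 6, 7, 8]


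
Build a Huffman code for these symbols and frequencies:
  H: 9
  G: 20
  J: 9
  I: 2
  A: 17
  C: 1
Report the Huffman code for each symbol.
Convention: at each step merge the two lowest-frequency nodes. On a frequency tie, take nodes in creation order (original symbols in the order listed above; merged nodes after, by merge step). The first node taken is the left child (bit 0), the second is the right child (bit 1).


Huffman tree construction:
Step 1: Merge C(1) + I(2) = 3
Step 2: Merge (C+I)(3) + H(9) = 12
Step 3: Merge J(9) + ((C+I)+H)(12) = 21
Step 4: Merge A(17) + G(20) = 37
Step 5: Merge (J+((C+I)+H))(21) + (A+G)(37) = 58
Read each symbol's code off the tree from the root (left child = 0, right child = 1).

Codes:
  H: 011 (length 3)
  G: 11 (length 2)
  J: 00 (length 2)
  I: 0101 (length 4)
  A: 10 (length 2)
  C: 0100 (length 4)
Average code length: 131/58 = 2.2586 bits/symbol


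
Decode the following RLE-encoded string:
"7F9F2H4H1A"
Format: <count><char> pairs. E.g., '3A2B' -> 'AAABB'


Expanding each <count><char> pair:
  7F -> 'FFFFFFF'
  9F -> 'FFFFFFFFF'
  2H -> 'HH'
  4H -> 'HHHH'
  1A -> 'A'

Decoded = FFFFFFFFFFFFFFFFHHHHHHA


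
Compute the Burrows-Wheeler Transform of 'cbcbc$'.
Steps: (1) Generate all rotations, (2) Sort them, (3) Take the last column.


Rotations (sorted):
  0: $cbcbc -> last char: c
  1: bc$cbc -> last char: c
  2: bcbc$c -> last char: c
  3: c$cbcb -> last char: b
  4: cbc$cb -> last char: b
  5: cbcbc$ -> last char: $


BWT = cccbb$


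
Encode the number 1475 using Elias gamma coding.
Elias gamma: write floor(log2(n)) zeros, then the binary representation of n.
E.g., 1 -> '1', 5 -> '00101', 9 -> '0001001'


num_bits = floor(log2(1475)) + 1 = 11
leading_zeros = num_bits - 1 = 10
binary(1475) = 10111000011

Elias gamma(1475) = '0000000000' + '10111000011' = 000000000010111000011 (21 bits)


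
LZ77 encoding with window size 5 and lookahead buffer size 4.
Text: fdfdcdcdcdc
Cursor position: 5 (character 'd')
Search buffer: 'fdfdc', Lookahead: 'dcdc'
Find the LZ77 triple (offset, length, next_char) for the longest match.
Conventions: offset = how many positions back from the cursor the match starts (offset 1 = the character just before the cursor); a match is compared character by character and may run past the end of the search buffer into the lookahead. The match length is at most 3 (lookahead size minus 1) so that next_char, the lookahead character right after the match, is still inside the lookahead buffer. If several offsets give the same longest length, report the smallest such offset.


Try each offset into the search buffer:
  offset=1 (pos 4, char 'c'): match length 0
  offset=2 (pos 3, char 'd'): match length 3
  offset=3 (pos 2, char 'f'): match length 0
  offset=4 (pos 1, char 'd'): match length 1
  offset=5 (pos 0, char 'f'): match length 0
Longest match has length 3 at offset 2.
next_char = character at position 5 + 3 = 8 -> 'c'

Best match: offset=2, length=3 (matching 'dcd' starting at position 3)
LZ77 triple: (2, 3, 'c')


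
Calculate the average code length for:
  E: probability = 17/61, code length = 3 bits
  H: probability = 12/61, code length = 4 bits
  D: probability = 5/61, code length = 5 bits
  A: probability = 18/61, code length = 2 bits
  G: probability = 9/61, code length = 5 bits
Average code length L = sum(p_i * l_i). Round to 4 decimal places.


Weighted contributions p_i * l_i:
  E: (17/61) * 3 = 51/61
  H: (12/61) * 4 = 48/61
  D: (5/61) * 5 = 25/61
  A: (18/61) * 2 = 36/61
  G: (9/61) * 5 = 45/61
Sum = (51 + 48 + 25 + 36 + 45)/61 = 205/61

L = 205/61 = 3.3607 bits/symbol


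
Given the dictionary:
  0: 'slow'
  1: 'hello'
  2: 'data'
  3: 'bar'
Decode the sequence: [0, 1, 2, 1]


Look up each index in the dictionary:
  0 -> 'slow'
  1 -> 'hello'
  2 -> 'data'
  1 -> 'hello'

Decoded: "slow hello data hello"


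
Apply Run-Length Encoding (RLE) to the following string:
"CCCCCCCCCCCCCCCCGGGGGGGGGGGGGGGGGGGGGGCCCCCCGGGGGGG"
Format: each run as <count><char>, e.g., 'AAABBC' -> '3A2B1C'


Scanning runs left to right:
  i=0: run of 'C' x 16 -> '16C'
  i=16: run of 'G' x 22 -> '22G'
  i=38: run of 'C' x 6 -> '6C'
  i=44: run of 'G' x 7 -> '7G'

RLE = 16C22G6C7G


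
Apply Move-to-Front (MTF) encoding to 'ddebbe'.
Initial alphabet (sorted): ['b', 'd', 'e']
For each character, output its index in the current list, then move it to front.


MTF encoding:
'd': index 1 in ['b', 'd', 'e'] -> ['d', 'b', 'e']
'd': index 0 in ['d', 'b', 'e'] -> ['d', 'b', 'e']
'e': index 2 in ['d', 'b', 'e'] -> ['e', 'd', 'b']
'b': index 2 in ['e', 'd', 'b'] -> ['b', 'e', 'd']
'b': index 0 in ['b', 'e', 'd'] -> ['b', 'e', 'd']
'e': index 1 in ['b', 'e', 'd'] -> ['e', 'b', 'd']


Output: [1, 0, 2, 2, 0, 1]


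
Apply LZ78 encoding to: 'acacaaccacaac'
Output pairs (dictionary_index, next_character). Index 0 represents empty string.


LZ78 encoding steps:
Dictionary: {0: ''}
Step 1: w='' (idx 0), next='a' -> output (0, 'a'), add 'a' as idx 1
Step 2: w='' (idx 0), next='c' -> output (0, 'c'), add 'c' as idx 2
Step 3: w='a' (idx 1), next='c' -> output (1, 'c'), add 'ac' as idx 3
Step 4: w='a' (idx 1), next='a' -> output (1, 'a'), add 'aa' as idx 4
Step 5: w='c' (idx 2), next='c' -> output (2, 'c'), add 'cc' as idx 5
Step 6: w='ac' (idx 3), next='a' -> output (3, 'a'), add 'aca' as idx 6
Step 7: w='ac' (idx 3), end of input -> output (3, '')


Encoded: [(0, 'a'), (0, 'c'), (1, 'c'), (1, 'a'), (2, 'c'), (3, 'a'), (3, '')]


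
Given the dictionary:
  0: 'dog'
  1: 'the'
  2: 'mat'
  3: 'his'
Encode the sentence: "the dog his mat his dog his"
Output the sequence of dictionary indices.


Look up each word in the dictionary:
  'the' -> 1
  'dog' -> 0
  'his' -> 3
  'mat' -> 2
  'his' -> 3
  'dog' -> 0
  'his' -> 3

Encoded: [1, 0, 3, 2, 3, 0, 3]


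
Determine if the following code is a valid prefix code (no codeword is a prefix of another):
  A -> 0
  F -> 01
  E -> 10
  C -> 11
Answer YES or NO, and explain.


Checking each pair (does one codeword prefix another?):
  A='0' vs F='01': prefix -- VIOLATION

NO -- this is NOT a valid prefix code. A (0) is a prefix of F (01).


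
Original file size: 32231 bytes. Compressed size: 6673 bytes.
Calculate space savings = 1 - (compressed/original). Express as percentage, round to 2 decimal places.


ratio = compressed/original = 6673/32231 = 0.207037
savings = 1 - ratio = 1 - 0.207037 = 0.792963
as a percentage: 0.792963 * 100 = 79.3%

Space savings = 1 - 6673/32231 = 79.3%


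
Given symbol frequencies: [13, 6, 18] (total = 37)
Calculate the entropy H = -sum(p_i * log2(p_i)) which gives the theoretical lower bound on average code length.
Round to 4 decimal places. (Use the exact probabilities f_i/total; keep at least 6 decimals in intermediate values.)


Per-symbol terms -p_i * log2(p_i) with p_i = f_i/37:
  p = 13/37 = 0.351351: log2(p) = -1.509014, -p*log2(p) = 0.530194
  p = 6/37 = 0.162162: log2(p) = -2.624491, -p*log2(p) = 0.425593
  p = 18/37 = 0.486486: log2(p) = -1.039528, -p*log2(p) = 0.505717
H = 0.530194 + 0.425593 + 0.505717 = 1.461504

H = 1.4615 bits/symbol


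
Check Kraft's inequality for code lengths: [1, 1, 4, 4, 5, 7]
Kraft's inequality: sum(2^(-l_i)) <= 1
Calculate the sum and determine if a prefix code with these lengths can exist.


Sum = 2^(-1) + 2^(-1) + 2^(-4) + 2^(-4) + 2^(-5) + 2^(-7)
    = 0.5 + 0.5 + 0.0625 + 0.0625 + 0.03125 + 0.0078125
    = 149/128 = 1.1640625
Since 1.1640625 > 1, Kraft's inequality is NOT satisfied.
A prefix code with these lengths CANNOT exist.

Kraft sum = 1.1640625. Not satisfied.


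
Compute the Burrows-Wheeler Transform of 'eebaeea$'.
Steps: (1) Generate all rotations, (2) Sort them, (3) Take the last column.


Rotations (sorted):
  0: $eebaeea -> last char: a
  1: a$eebaee -> last char: e
  2: aeea$eeb -> last char: b
  3: baeea$ee -> last char: e
  4: ea$eebae -> last char: e
  5: ebaeea$e -> last char: e
  6: eea$eeba -> last char: a
  7: eebaeea$ -> last char: $


BWT = aebeeea$


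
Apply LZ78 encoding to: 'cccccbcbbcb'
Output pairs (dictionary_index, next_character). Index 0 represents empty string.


LZ78 encoding steps:
Dictionary: {0: ''}
Step 1: w='' (idx 0), next='c' -> output (0, 'c'), add 'c' as idx 1
Step 2: w='c' (idx 1), next='c' -> output (1, 'c'), add 'cc' as idx 2
Step 3: w='cc' (idx 2), next='b' -> output (2, 'b'), add 'ccb' as idx 3
Step 4: w='c' (idx 1), next='b' -> output (1, 'b'), add 'cb' as idx 4
Step 5: w='' (idx 0), next='b' -> output (0, 'b'), add 'b' as idx 5
Step 6: w='cb' (idx 4), end of input -> output (4, '')


Encoded: [(0, 'c'), (1, 'c'), (2, 'b'), (1, 'b'), (0, 'b'), (4, '')]


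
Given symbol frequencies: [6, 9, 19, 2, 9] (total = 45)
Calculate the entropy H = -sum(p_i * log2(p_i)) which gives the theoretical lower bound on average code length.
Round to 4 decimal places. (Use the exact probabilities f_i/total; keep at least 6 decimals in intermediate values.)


Per-symbol terms -p_i * log2(p_i) with p_i = f_i/45:
  p = 6/45 = 0.133333: log2(p) = -2.906891, -p*log2(p) = 0.387585
  p = 9/45 = 0.200000: log2(p) = -2.321928, -p*log2(p) = 0.464386
  p = 19/45 = 0.422222: log2(p) = -1.243926, -p*log2(p) = 0.525213
  p = 2/45 = 0.044444: log2(p) = -4.491853, -p*log2(p) = 0.199638
  p = 9/45 = 0.200000: log2(p) = -2.321928, -p*log2(p) = 0.464386
H = 0.387585 + 0.464386 + 0.525213 + 0.199638 + 0.464386 = 2.041208

H = 2.0412 bits/symbol


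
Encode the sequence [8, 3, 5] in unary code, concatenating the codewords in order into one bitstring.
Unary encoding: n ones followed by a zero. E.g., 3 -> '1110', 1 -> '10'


Encode each number as n ones followed by a terminating 0:
  8 -> 111111110 (9 bits)
  3 -> 1110 (4 bits)
  5 -> 111110 (6 bits)
Total length = 9 + 4 + 6 = 19 bits.

Unary([8, 3, 5]) = 1111111101110111110 (19 bits)


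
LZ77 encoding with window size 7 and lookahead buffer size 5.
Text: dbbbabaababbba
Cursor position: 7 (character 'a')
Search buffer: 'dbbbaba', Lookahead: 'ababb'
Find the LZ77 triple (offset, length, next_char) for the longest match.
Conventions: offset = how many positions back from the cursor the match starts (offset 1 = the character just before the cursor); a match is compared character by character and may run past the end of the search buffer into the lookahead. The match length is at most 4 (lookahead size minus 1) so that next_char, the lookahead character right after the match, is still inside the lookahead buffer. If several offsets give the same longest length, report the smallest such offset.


Try each offset into the search buffer:
  offset=1 (pos 6, char 'a'): match length 1
  offset=2 (pos 5, char 'b'): match length 0
  offset=3 (pos 4, char 'a'): match length 3
  offset=4 (pos 3, char 'b'): match length 0
  offset=5 (pos 2, char 'b'): match length 0
  offset=6 (pos 1, char 'b'): match length 0
  offset=7 (pos 0, char 'd'): match length 0
Longest match has length 3 at offset 3.
next_char = character at position 7 + 3 = 10 -> 'b'

Best match: offset=3, length=3 (matching 'aba' starting at position 4)
LZ77 triple: (3, 3, 'b')
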